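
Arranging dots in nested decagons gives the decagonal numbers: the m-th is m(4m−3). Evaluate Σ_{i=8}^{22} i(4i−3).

Σ i(4i−3) = 4Σi² − 3Σi over i = 8..22.
Σi = 253 − 28 = 225 and Σi² = 3795 − 140 = 3655.
4·3655 − 3·225 = 13945.

13945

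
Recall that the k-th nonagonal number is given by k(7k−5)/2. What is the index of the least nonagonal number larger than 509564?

382

Solve n(7n−5)/2 > 509564 for integer n.
The largest n with value ≤ 509564 is 381 (since 507111 ≤ 509564 < 509779), so the first above is n = 382, value 509779.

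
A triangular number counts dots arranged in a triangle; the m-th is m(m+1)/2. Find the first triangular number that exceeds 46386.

46665

Solve n(n+1)/2 > 46386 for integer n.
The largest n with value ≤ 46386 is 304 (since 46360 ≤ 46386 < 46665), so the first above is n = 305, value 46665.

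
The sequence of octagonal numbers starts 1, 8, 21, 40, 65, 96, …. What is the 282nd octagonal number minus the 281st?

Consecutive octagonal numbers differ by 6n − 5: here 6·282 − 5 = 1687.

1687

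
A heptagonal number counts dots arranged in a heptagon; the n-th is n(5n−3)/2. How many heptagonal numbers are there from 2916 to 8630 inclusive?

25

The n-th heptagonal number is n(5n−3)/2.
Smallest index with value ≥ 2916: n = 35 (giving 3010).
Largest index with value ≤ 8630: n = 59 (giving 8614).
Indices 35 through 59: 25 terms.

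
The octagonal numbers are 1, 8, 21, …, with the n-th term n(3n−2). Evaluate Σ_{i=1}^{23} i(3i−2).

Σ i(3i−2) = 3Σi² − 2Σi over i = 1..23.
Σi = 276 and Σi² = 4324.
3·4324 − 2·276 = 12420.

12420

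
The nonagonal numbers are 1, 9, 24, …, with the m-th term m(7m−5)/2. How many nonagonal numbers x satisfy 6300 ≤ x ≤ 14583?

The n-th nonagonal number is n(7n−5)/2.
Smallest index with value ≥ 6300: n = 43 (giving 6364).
Largest index with value ≤ 14583: n = 64 (giving 14176).
Indices 43 through 64: 22 terms.

22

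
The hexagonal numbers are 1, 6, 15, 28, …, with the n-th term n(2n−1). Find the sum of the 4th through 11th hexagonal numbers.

Σ i(2i−1) = 2Σi² − Σi over i = 4..11.
Σi = 66 − 6 = 60 and Σi² = 506 − 14 = 492.
2·492 − 1·60 = 924.

924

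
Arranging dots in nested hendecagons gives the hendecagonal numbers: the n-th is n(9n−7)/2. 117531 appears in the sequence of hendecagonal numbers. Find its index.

Set n(9n−7)/2 = 117531, giving 9n² − 7n − 235062 = 0.
The discriminant is 49 + 72·117531 = 8462281, and √8462281 = 2909.
So n = (7 + 2909) / 18 = 2916/18 = 162.

162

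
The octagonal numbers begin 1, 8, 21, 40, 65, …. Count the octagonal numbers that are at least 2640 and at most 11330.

32

The n-th octagonal number is n(3n−2).
Smallest index with value ≥ 2640: n = 30 (giving 2640).
Largest index with value ≤ 11330: n = 61 (giving 11041).
Indices 30 through 61: 32 terms.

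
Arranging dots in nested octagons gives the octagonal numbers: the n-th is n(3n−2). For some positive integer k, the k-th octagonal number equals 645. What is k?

15

Set n(3n−2) = 645, giving 3n² − 2n − 645 = 0.
The discriminant is 4 + 12·645 = 7744, and √7744 = 88.
So n = (2 + 88) / 6 = 90/6 = 15.
Check: 15·(3·15 − 2) = 645. ✓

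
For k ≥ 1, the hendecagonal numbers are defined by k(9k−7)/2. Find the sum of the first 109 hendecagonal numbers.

1948375

Σ i(9i−7)/2 = (9Σi² − 7Σi) / 2 over i = 1..109.
Σi = 5995 and Σi² = 437635.
(9·437635 − 7·5995) / 2 = 3896750/2 = 1948375.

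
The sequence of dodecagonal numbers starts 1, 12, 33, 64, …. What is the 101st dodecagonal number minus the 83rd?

101·(5·101 − 4) = 50601 and 83·(5·83 − 4) = 34113.
Difference: 50601 − 34113 = 16488.

16488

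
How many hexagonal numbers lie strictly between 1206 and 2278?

9

The n-th hexagonal number is n(2n−1).
Smallest index with value > 1206: n = 25 (giving 1225).
Largest index with value < 2278: n = 33 (giving 2145).
Indices 25 through 33: 9 terms.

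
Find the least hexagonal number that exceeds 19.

28

Solve n(2n−1) > 19 for integer n.
The largest n with value ≤ 19 is 3 (since 15 ≤ 19 < 28), so the first above is n = 4, value 28.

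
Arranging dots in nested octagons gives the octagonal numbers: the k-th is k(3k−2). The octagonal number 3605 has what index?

Set n(3n−2) = 3605, giving 3n² − 2n − 3605 = 0.
The discriminant is 4 + 12·3605 = 43264, and √43264 = 208.
So n = (2 + 208) / 6 = 210/6 = 35.

35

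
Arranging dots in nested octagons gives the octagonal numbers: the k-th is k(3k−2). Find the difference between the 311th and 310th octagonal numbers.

1861

Consecutive octagonal numbers differ by 6n − 5: here 6·311 − 5 = 1861.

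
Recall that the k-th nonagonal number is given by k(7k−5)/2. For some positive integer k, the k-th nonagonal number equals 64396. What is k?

136

Set n(7n−5)/2 = 64396, giving 7n² − 5n − 128792 = 0.
So n = (5 + 1899) / 14 = 1904/14 = 136.
Check: 136·(7·136 − 5)/2 = 64396. ✓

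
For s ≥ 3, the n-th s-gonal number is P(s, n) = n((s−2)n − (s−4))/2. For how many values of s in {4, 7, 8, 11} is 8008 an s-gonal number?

s = 4: P(4, 89) = 7921 and P(4, 90) = 8100; 8008 is not s-gonal.
s = 7: P(7, 56) = 7756 and P(7, 57) = 8037; 8008 is not s-gonal.
s = 8: P(8, 52) = 8008. ✓
s = 11: P(11, 42) = 7791 and P(11, 43) = 8170; 8008 is not s-gonal.
Hits: s ∈ {8} → 1.

1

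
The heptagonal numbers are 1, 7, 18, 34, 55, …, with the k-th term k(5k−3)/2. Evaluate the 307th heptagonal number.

235162

307·(5·307 − 3)/2 = 307·1532/2 = 307·766 = 235162.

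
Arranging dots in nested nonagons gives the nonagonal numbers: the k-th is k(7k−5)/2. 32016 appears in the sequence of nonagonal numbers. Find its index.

Set n(7n−5)/2 = 32016, giving 7n² − 5n − 64032 = 0.
The discriminant is 25 + 56·32016 = 1792921, and √1792921 = 1339.
So n = (5 + 1339) / 14 = 1344/14 = 96.

96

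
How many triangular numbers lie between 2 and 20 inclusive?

The n-th triangular number is n(n+1)/2.
Smallest index with value ≥ 2: n = 2 (giving 3).
Largest index with value ≤ 20: n = 5 (giving 15).
Indices 2 through 5: 4 terms.

4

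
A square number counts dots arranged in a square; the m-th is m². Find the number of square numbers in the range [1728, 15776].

84

The n-th square number is n².
Smallest index with value ≥ 1728: n = 42 (giving 1764).
Largest index with value ≤ 15776: n = 125 (giving 15625).
Indices 42 through 125: 84 terms.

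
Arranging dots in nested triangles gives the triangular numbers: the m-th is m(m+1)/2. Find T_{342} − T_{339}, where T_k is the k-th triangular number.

342·343/2 = 58653 and 339·340/2 = 57630.
Difference: 58653 − 57630 = 1023.

1023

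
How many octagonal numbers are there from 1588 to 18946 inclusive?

The n-th octagonal number is n(3n−2).
Smallest index with value ≥ 1588: n = 24 (giving 1680).
Largest index with value ≤ 18946: n = 79 (giving 18565).
Indices 24 through 79: 56 terms.

56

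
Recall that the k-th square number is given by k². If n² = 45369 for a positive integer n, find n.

We need n² = 45369, so n = √45369 = 213.

213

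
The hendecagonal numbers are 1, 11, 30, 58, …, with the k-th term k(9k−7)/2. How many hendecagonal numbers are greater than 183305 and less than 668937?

183

The n-th hendecagonal number is n(9n−7)/2.
Smallest index with value > 183305: n = 203 (giving 184730).
Largest index with value < 668937: n = 385 (giving 665665).
Indices 203 through 385: 183 terms.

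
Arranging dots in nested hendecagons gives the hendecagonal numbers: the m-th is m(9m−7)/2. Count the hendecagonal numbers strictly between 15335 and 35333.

The n-th hendecagonal number is n(9n−7)/2.
Smallest index with value > 15335: n = 59 (giving 15458).
Largest index with value < 35333: n = 88 (giving 34540).
Indices 59 through 88: 30 terms.

30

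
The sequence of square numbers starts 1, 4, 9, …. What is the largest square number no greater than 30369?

Solve n² ≤ 30369 for integer n.
n = 174 gives 30276 ≤ 30369, while n = 175 gives 30625 > 30369; so the answer is 30276.

30276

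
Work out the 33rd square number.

1089

33² = 1089.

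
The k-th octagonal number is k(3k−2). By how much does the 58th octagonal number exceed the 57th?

343

Consecutive octagonal numbers differ by 6n − 5: here 6·58 − 5 = 343.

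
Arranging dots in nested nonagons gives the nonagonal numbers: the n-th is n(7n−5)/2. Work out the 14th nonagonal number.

651

The 14th nonagonal number is n(7n−5)/2 with n = 14.
14·(7·14 − 5)/2 = 14·93/2 = 651.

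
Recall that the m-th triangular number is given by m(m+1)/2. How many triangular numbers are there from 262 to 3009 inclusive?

The n-th triangular number is n(n+1)/2.
Smallest index with value ≥ 262: n = 23 (giving 276).
Largest index with value ≤ 3009: n = 77 (giving 3003).
Indices 23 through 77: 55 terms.

55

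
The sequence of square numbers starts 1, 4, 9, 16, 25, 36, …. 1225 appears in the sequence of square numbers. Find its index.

35

We need n² = 1225, so n = √1225 = 35.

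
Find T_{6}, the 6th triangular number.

21

6·7/2 = 42/2 = 21.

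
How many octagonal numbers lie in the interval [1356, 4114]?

16

The n-th octagonal number is n(3n−2).
Smallest index with value ≥ 1356: n = 22 (giving 1408).
Largest index with value ≤ 4114: n = 37 (giving 4033).
Indices 22 through 37: 16 terms.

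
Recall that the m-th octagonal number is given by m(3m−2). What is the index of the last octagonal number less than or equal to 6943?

Solve n(3n−2) ≤ 6943 for integer n.
n = 48 gives 6816 ≤ 6943, while n = 49 gives 7105 > 6943; so the answer is index 48.

48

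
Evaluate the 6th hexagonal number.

66

The 6th hexagonal number is n(2n−1) with n = 6.
6·(2·6 − 1) = 6·11 = 66.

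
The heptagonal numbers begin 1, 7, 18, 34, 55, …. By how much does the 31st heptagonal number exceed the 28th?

438

31·(5·31 − 3)/2 = 2356 and 28·(5·28 − 3)/2 = 1918.
Difference: 2356 − 1918 = 438.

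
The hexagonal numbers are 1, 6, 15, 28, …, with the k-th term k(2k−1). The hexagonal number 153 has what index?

Set n(2n−1) = 153, giving 2n² − n − 153 = 0.
So n = (1 + 35) / 4 = 36/4 = 9.

9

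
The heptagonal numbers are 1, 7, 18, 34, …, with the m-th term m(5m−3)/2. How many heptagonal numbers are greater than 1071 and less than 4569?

22

The n-th heptagonal number is n(5n−3)/2.
Smallest index with value > 1071: n = 22 (giving 1177).
Largest index with value < 4569: n = 43 (giving 4558).
Indices 22 through 43: 22 terms.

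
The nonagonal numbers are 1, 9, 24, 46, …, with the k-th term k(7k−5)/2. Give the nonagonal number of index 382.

The 382nd nonagonal number is n(7n−5)/2 with n = 382.
382·(7·382 − 5)/2 = 382·2669/2 = 509779.

509779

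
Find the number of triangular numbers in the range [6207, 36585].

The n-th triangular number is n(n+1)/2.
Smallest index with value ≥ 6207: n = 111 (giving 6216).
Largest index with value ≤ 36585: n = 270 (giving 36585).
Indices 111 through 270: 160 terms.

160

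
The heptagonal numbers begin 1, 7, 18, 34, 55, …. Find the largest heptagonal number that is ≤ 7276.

7209

Solve n(5n−3)/2 ≤ 7276 for integer n.
n = 54 gives 7209 ≤ 7276, while n = 55 gives 7480 > 7276; so the answer is 7209.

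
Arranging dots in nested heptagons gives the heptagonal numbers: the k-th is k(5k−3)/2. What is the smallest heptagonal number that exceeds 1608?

Solve n(5n−3)/2 > 1608 for integer n.
The largest n with value ≤ 1608 is 25 (since 1525 ≤ 1608 < 1651), so the first above is n = 26, value 1651.

1651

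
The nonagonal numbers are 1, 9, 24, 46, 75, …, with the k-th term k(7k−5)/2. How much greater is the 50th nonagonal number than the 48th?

50·(7·50 − 5)/2 = 8625 and 48·(7·48 − 5)/2 = 7944.
Difference: 8625 − 7944 = 681.

681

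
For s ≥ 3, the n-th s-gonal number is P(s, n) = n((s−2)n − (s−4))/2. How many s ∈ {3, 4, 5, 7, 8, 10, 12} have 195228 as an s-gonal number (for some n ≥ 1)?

1

s = 3: P(3, 624) = 195000 and P(3, 625) = 195625; 195228 is not s-gonal.
s = 4: P(4, 441) = 194481 and P(4, 442) = 195364; 195228 is not s-gonal.
s = 5: P(5, 360) = 194220 and P(5, 361) = 195301; 195228 is not s-gonal.
s = 7: P(7, 279) = 194184 and P(7, 280) = 195580; 195228 is not s-gonal.
s = 8: P(8, 255) = 194565 and P(8, 256) = 196096; 195228 is not s-gonal.
s = 10: P(10, 221) = 194701 and P(10, 222) = 196470; 195228 is not s-gonal.
s = 12: P(12, 198) = 195228. ✓
Hits: s ∈ {12} → 1.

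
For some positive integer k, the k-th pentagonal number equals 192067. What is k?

358

Set n(3n−1)/2 = 192067, giving 3n² − n − 384134 = 0.
The discriminant is 1 + 24·192067 = 4609609, and √4609609 = 2147.
So n = (1 + 2147) / 6 = 2148/6 = 358.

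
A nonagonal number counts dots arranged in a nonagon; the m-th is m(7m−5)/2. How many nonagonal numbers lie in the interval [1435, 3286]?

11

The n-th nonagonal number is n(7n−5)/2.
Smallest index with value ≥ 1435: n = 21 (giving 1491).
Largest index with value ≤ 3286: n = 31 (giving 3286).
Indices 21 through 31: 11 terms.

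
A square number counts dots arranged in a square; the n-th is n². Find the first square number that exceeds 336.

Solve n² > 336 for integer n.
The largest n with value ≤ 336 is 18 (since 324 ≤ 336 < 361), so the first above is n = 19, value 361.

361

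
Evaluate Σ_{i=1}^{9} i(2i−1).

525

Σ i(2i−1) = 2Σi² − Σi over i = 1..9.
Σi = 45 and Σi² = 285.
2·285 − 1·45 = 525.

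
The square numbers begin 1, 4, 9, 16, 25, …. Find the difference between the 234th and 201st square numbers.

234² = 54756 and 201² = 40401.
Difference: 54756 − 40401 = 14355.

14355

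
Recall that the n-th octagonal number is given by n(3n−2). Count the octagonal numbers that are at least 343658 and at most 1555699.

The n-th octagonal number is n(3n−2).
Smallest index with value ≥ 343658: n = 339 (giving 344085).
Largest index with value ≤ 1555699: n = 720 (giving 1553760).
Indices 339 through 720: 382 terms.

382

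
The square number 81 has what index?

We need n² = 81, so n = √81 = 9.
Check: 9² = 81. ✓

9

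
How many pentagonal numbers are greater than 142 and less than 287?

The n-th pentagonal number is n(3n−1)/2.
Smallest index with value > 142: n = 10 (giving 145).
Largest index with value < 287: n = 13 (giving 247).
Indices 10 through 13: 4 terms.

4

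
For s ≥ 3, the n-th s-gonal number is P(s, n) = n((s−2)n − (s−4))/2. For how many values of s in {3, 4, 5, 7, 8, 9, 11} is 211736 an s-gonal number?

1

s = 3: P(3, 650) = 211575 and P(3, 651) = 212226; 211736 is not s-gonal.
s = 4: P(4, 460) = 211600 and P(4, 461) = 212521; 211736 is not s-gonal.
s = 5: P(5, 375) = 210750 and P(5, 376) = 211876; 211736 is not s-gonal.
s = 7: P(7, 291) = 211266 and P(7, 292) = 212722; 211736 is not s-gonal.
s = 8: P(8, 266) = 211736. ✓
s = 9: P(9, 246) = 211191 and P(9, 247) = 212914; 211736 is not s-gonal.
s = 11: P(11, 217) = 211141 and P(11, 218) = 213095; 211736 is not s-gonal.
Hits: s ∈ {8} → 1.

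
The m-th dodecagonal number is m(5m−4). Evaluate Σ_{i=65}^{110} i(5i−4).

1785375

Σ i(5i−4) = 5Σi² − 4Σi over i = 65..110.
Σi = 6105 − 2080 = 4025 and Σi² = 449735 − 89440 = 360295.
5·360295 − 4·4025 = 1785375.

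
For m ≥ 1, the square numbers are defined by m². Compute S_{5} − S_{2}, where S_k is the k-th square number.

21

5² = 25 and 2² = 4.
Difference: 25 − 4 = 21.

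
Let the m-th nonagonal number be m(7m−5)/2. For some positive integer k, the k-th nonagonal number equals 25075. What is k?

85

Set n(7n−5)/2 = 25075, giving 7n² − 5n − 50150 = 0.
The discriminant is 25 + 56·25075 = 1404225, and √1404225 = 1185.
So n = (5 + 1185) / 14 = 1190/14 = 85.
Check: 85·(7·85 − 5)/2 = 25075. ✓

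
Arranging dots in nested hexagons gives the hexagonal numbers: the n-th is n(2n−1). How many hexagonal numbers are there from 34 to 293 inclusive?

8

The n-th hexagonal number is n(2n−1).
Smallest index with value ≥ 34: n = 5 (giving 45).
Largest index with value ≤ 293: n = 12 (giving 276).
Indices 5 through 12: 8 terms.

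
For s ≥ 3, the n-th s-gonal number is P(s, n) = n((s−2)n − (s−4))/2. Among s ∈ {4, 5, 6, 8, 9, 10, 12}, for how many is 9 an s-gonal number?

s = 4: P(4, 3) = 9. ✓
s = 5: P(5, 2) = 5 and P(5, 3) = 12; 9 is not s-gonal.
s = 6: P(6, 2) = 6 and P(6, 3) = 15; 9 is not s-gonal.
s = 8: P(8, 2) = 8 and P(8, 3) = 21; 9 is not s-gonal.
s = 9: P(9, 2) = 9. ✓
s = 10: P(10, 1) = 1 and P(10, 2) = 10; 9 is not s-gonal.
s = 12: P(12, 1) = 1 and P(12, 2) = 12; 9 is not s-gonal.
Hits: s ∈ {4, 9} → 2.

2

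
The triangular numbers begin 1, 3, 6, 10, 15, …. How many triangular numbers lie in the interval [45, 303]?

16

The n-th triangular number is n(n+1)/2.
Smallest index with value ≥ 45: n = 9 (giving 45).
Largest index with value ≤ 303: n = 24 (giving 300).
Indices 9 through 24: 16 terms.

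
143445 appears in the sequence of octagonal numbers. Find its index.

219

Set n(3n−2) = 143445, giving 3n² − 2n − 143445 = 0.
The discriminant is 4 + 12·143445 = 1721344, and √1721344 = 1312.
So n = (2 + 1312) / 6 = 1314/6 = 219.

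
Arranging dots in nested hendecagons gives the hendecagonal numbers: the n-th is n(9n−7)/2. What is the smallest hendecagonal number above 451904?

453945

Solve n(9n−7)/2 > 451904 for integer n.
The largest n with value ≤ 451904 is 317 (since 451091 ≤ 451904 < 453945), so the first above is n = 318, value 453945.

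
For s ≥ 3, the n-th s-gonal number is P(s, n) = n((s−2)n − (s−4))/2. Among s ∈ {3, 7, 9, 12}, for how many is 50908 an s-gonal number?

s = 3: P(3, 318) = 50721 and P(3, 319) = 51040; 50908 is not s-gonal.
s = 7: P(7, 143) = 50908. ✓
s = 9: P(9, 120) = 50100 and P(9, 121) = 50941; 50908 is not s-gonal.
s = 12: P(12, 101) = 50601 and P(12, 102) = 51612; 50908 is not s-gonal.
Hits: s ∈ {7} → 1.

1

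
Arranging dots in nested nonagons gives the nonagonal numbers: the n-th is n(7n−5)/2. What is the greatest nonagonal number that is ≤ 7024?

Solve n(7n−5)/2 ≤ 7024 for integer n.
n = 45 gives 6975 ≤ 7024, while n = 46 gives 7291 > 7024; so the answer is 6975.

6975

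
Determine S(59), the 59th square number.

59² = 3481.

3481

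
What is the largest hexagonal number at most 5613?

Solve n(2n−1) ≤ 5613 for integer n.
n = 53 gives 5565 ≤ 5613, while n = 54 gives 5778 > 5613; so the answer is 5565.

5565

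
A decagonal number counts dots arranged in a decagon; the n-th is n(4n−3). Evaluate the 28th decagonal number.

The 28th decagonal number is n(4n−3) with n = 28.
28·(4·28 − 3) = 28·109 = 3052.

3052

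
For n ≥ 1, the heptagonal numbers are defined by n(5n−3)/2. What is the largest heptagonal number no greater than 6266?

6175

Solve n(5n−3)/2 ≤ 6266 for integer n.
n = 50 gives 6175 ≤ 6266, while n = 51 gives 6426 > 6266; so the answer is 6175.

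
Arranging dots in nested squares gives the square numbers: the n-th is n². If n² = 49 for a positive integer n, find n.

7

We need n² = 49, so n = √49 = 7.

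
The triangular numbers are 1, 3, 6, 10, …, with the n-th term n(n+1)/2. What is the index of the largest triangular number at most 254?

Solve n(n+1)/2 ≤ 254 for integer n.
n = 22 gives 253 ≤ 254, while n = 23 gives 276 > 254; so the answer is index 22.

22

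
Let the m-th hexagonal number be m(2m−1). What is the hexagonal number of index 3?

15

The 3rd hexagonal number is n(2n−1) with n = 3.
3·(2·3 − 1) = 3·5 = 15.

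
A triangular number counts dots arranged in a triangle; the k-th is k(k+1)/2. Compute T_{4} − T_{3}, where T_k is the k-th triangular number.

4

Consecutive triangular numbers differ by n: T_{4} − T_{3} = 4.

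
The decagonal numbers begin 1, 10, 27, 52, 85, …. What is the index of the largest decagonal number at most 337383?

290

Solve n(4n−3) ≤ 337383 for integer n.
n = 290 gives 335530 ≤ 337383, while n = 291 gives 337851 > 337383; so the answer is index 290.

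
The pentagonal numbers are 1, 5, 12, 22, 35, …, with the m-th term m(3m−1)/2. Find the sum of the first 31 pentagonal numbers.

15376

Σ i(3i−1)/2 = (3Σi² − Σi) / 2 over i = 1..31.
Σi = 496 and Σi² = 10416.
(3·10416 − 1·496) / 2 = 30752/2 = 15376.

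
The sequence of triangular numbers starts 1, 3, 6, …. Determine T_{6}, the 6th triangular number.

21

The 6th triangular number is n(n+1)/2 with n = 6.
6·7/2 = 42/2 = 21.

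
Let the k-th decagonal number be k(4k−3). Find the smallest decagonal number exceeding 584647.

Solve n(4n−3) > 584647 for integer n.
The largest n with value ≤ 584647 is 382 (since 582550 ≤ 584647 < 585607), so the first above is n = 383, value 585607.

585607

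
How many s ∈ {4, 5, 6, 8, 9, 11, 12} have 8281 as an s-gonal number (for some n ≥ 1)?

s = 4: P(4, 91) = 8281. ✓
s = 5: P(5, 74) = 8177 and P(5, 75) = 8400; 8281 is not s-gonal.
s = 6: P(6, 64) = 8128 and P(6, 65) = 8385; 8281 is not s-gonal.
s = 8: P(8, 52) = 8008 and P(8, 53) = 8321; 8281 is not s-gonal.
s = 9: P(9, 49) = 8281. ✓
s = 11: P(11, 43) = 8170 and P(11, 44) = 8558; 8281 is not s-gonal.
s = 12: P(12, 41) = 8241 and P(12, 42) = 8652; 8281 is not s-gonal.
Hits: s ∈ {4, 9} → 2.

2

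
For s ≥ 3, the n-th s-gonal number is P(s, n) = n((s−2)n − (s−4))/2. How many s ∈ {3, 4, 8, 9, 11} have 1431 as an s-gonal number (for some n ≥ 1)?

s = 3: P(3, 53) = 1431. ✓
s = 4: P(4, 37) = 1369 and P(4, 38) = 1444; 1431 is not s-gonal.
s = 8: P(8, 22) = 1408 and P(8, 23) = 1541; 1431 is not s-gonal.
s = 9: P(9, 20) = 1350 and P(9, 21) = 1491; 1431 is not s-gonal.
s = 11: P(11, 18) = 1395 and P(11, 19) = 1558; 1431 is not s-gonal.
Hits: s ∈ {3} → 1.

1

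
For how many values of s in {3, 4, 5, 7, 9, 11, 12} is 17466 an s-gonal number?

s = 3: P(3, 186) = 17391 and P(3, 187) = 17578; 17466 is not s-gonal.
s = 4: P(4, 132) = 17424 and P(4, 133) = 17689; 17466 is not s-gonal.
s = 5: P(5, 108) = 17442 and P(5, 109) = 17767; 17466 is not s-gonal.
s = 7: P(7, 83) = 17098 and P(7, 84) = 17514; 17466 is not s-gonal.
s = 9: P(9, 71) = 17466. ✓
s = 11: P(11, 62) = 17081 and P(11, 63) = 17640; 17466 is not s-gonal.
s = 12: P(12, 59) = 17169 and P(12, 60) = 17760; 17466 is not s-gonal.
Hits: s ∈ {9} → 1.

1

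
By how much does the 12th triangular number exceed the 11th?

Consecutive triangular numbers differ by n: T_{12} − T_{11} = 12.

12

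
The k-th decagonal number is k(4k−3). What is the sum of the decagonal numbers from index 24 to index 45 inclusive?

Σ i(4i−3) = 4Σi² − 3Σi over i = 24..45.
Σi = 1035 − 276 = 759 and Σi² = 31395 − 4324 = 27071.
4·27071 − 3·759 = 106007.

106007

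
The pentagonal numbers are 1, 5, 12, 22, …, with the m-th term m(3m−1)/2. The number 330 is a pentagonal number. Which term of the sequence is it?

Set n(3n−1)/2 = 330, giving 3n² − n − 660 = 0.
The discriminant is 1 + 24·330 = 7921, and √7921 = 89.
So n = (1 + 89) / 6 = 90/6 = 15.
Check: 15·(3·15 − 1)/2 = 330. ✓

15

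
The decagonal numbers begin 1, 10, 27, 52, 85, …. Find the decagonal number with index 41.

41·(4·41 − 3) = 41·161 = 6601.

6601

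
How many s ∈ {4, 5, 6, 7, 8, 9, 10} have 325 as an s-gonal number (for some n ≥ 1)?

s = 4: P(4, 18) = 324 and P(4, 19) = 361; 325 is not s-gonal.
s = 5: P(5, 14) = 287 and P(5, 15) = 330; 325 is not s-gonal.
s = 6: P(6, 13) = 325. ✓
s = 7: P(7, 11) = 286 and P(7, 12) = 342; 325 is not s-gonal.
s = 8: P(8, 10) = 280 and P(8, 11) = 341; 325 is not s-gonal.
s = 9: P(9, 10) = 325. ✓
s = 10: P(10, 9) = 297 and P(10, 10) = 370; 325 is not s-gonal.
Hits: s ∈ {6, 9} → 2.

2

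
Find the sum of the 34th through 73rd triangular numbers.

Σ i(i+1)/2 = (Σi² + Σi) / 2 over i = 34..73.
Σi = 2701 − 561 = 2140 and Σi² = 132349 − 12529 = 119820.
(1·119820 + 1·2140) / 2 = 121960/2 = 60980.

60980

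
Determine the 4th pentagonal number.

The 4th pentagonal number is n(3n−1)/2 with n = 4.
4·(3·4 − 1)/2 = 4·11/2 = 22.

22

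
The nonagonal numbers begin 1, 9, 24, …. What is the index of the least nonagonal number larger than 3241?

31

Solve n(7n−5)/2 > 3241 for integer n.
The largest n with value ≤ 3241 is 30 (since 3075 ≤ 3241 < 3286), so the first above is n = 31, value 3286.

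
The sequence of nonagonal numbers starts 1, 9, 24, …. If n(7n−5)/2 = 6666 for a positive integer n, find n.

Set n(7n−5)/2 = 6666, giving 7n² − 5n − 13332 = 0.
So n = (5 + 611) / 14 = 616/14 = 44.

44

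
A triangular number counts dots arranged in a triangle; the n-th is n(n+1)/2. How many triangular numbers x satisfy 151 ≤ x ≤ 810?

The n-th triangular number is n(n+1)/2.
Smallest index with value ≥ 151: n = 17 (giving 153).
Largest index with value ≤ 810: n = 39 (giving 780).
Indices 17 through 39: 23 terms.

23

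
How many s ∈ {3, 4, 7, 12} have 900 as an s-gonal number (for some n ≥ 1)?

s = 3: P(3, 41) = 861 and P(3, 42) = 903; 900 is not s-gonal.
s = 4: P(4, 30) = 900. ✓
s = 7: P(7, 19) = 874 and P(7, 20) = 970; 900 is not s-gonal.
s = 12: P(12, 13) = 793 and P(12, 14) = 924; 900 is not s-gonal.
Hits: s ∈ {4} → 1.

1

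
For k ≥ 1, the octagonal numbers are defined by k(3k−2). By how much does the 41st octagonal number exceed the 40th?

Consecutive octagonal numbers differ by 6n − 5: here 6·41 − 5 = 241.

241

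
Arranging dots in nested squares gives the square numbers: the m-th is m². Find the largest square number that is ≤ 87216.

Solve n² ≤ 87216 for integer n.
n = 295 gives 87025 ≤ 87216, while n = 296 gives 87616 > 87216; so the answer is 87025.

87025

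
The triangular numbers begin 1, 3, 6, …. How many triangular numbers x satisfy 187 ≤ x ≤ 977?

The n-th triangular number is n(n+1)/2.
Smallest index with value ≥ 187: n = 19 (giving 190).
Largest index with value ≤ 977: n = 43 (giving 946).
Indices 19 through 43: 25 terms.

25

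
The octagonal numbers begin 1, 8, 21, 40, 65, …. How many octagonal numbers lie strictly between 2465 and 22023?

The n-th octagonal number is n(3n−2).
Smallest index with value > 2465: n = 30 (giving 2640).
Largest index with value < 22023: n = 86 (giving 22016).
Indices 30 through 86: 57 terms.

57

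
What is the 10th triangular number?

10·11/2 = 110/2 = 55.

55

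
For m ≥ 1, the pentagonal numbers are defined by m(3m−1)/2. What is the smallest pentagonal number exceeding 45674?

45850

Solve n(3n−1)/2 > 45674 for integer n.
The largest n with value ≤ 45674 is 174 (since 45327 ≤ 45674 < 45850), so the first above is n = 175, value 45850.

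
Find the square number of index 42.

1764

The 42nd square number is n² with n = 42.
42² = 1764.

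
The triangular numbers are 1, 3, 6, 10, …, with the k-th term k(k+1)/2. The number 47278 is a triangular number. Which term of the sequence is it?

Set n(n+1)/2 = 47278, giving n² + n − 94556 = 0.
The discriminant is 1 + 8·47278 = 378225, and √378225 = 615.
So n = (-1 + 615) / 2 = 614/2 = 307.

307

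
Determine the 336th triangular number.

56616

The 336th triangular number is n(n+1)/2 with n = 336.
336·337/2 = 113232/2 = 56616.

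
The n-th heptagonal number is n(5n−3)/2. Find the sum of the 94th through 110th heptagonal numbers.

440589

Σ i(5i−3)/2 = (5Σi² − 3Σi) / 2 over i = 94..110.
Σi = 6105 − 4371 = 1734 and Σi² = 449735 − 272459 = 177276.
(5·177276 − 3·1734) / 2 = 881178/2 = 440589.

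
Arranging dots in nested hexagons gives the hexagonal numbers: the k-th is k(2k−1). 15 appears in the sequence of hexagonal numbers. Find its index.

Set n(2n−1) = 15, giving 2n² − n − 15 = 0.
So n = (1 + 11) / 4 = 12/4 = 3.
Check: 3·(2·3 − 1) = 15. ✓

3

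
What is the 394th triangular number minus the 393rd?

394

Consecutive triangular numbers differ by n: T_{394} − T_{393} = 394.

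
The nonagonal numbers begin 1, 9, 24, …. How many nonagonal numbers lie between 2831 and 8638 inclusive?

22

The n-th nonagonal number is n(7n−5)/2.
Smallest index with value ≥ 2831: n = 29 (giving 2871).
Largest index with value ≤ 8638: n = 50 (giving 8625).
Indices 29 through 50: 22 terms.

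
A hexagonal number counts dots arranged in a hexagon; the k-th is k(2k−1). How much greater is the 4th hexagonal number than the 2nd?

4·(2·4 − 1) = 28 and 2·(2·2 − 1) = 6.
Difference: 28 − 6 = 22.

22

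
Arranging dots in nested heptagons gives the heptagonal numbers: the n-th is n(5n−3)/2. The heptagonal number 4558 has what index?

Set n(5n−3)/2 = 4558, giving 5n² − 3n − 9116 = 0.
So n = (3 + 427) / 10 = 430/10 = 43.

43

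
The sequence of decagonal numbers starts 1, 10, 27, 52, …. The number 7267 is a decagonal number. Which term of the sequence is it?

43

Set n(4n−3) = 7267, giving 4n² − 3n − 7267 = 0.
The discriminant is 9 + 16·7267 = 116281, and √116281 = 341.
So n = (3 + 341) / 8 = 344/8 = 43.
Check: 43·(4·43 − 3) = 7267. ✓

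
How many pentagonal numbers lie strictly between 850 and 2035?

13

The n-th pentagonal number is n(3n−1)/2.
Smallest index with value > 850: n = 24 (giving 852).
Largest index with value < 2035: n = 36 (giving 1926).
Indices 24 through 36: 13 terms.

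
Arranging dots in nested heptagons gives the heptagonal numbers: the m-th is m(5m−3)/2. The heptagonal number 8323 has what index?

58

Set n(5n−3)/2 = 8323, giving 5n² − 3n − 16646 = 0.
The discriminant is 9 + 40·8323 = 332929, and √332929 = 577.
So n = (3 + 577) / 10 = 580/10 = 58.
Check: 58·(5·58 − 3)/2 = 8323. ✓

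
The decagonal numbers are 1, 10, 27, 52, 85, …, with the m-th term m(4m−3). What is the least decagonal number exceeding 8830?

Solve n(4n−3) > 8830 for integer n.
The largest n with value ≤ 8830 is 47 (since 8695 ≤ 8830 < 9072), so the first above is n = 48, value 9072.

9072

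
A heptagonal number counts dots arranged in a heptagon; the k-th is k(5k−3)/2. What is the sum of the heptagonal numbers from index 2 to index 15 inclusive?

2919

Σ i(5i−3)/2 = (5Σi² − 3Σi) / 2 over i = 2..15.
Σi = 120 − 1 = 119 and Σi² = 1240 − 1 = 1239.
(5·1239 − 3·119) / 2 = 5838/2 = 2919.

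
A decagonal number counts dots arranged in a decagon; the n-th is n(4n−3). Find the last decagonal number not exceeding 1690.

1540

Solve n(4n−3) ≤ 1690 for integer n.
n = 20 gives 1540 ≤ 1690, while n = 21 gives 1701 > 1690; so the answer is 1540.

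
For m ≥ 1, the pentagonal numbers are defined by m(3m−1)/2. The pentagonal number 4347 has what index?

54

Set n(3n−1)/2 = 4347, giving 3n² − n − 8694 = 0.
The discriminant is 1 + 24·4347 = 104329, and √104329 = 323.
So n = (1 + 323) / 6 = 324/6 = 54.
Check: 54·(3·54 − 1)/2 = 4347. ✓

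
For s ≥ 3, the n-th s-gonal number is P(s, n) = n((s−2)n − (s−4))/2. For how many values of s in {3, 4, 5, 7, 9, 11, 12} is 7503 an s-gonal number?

s = 3: P(3, 122) = 7503. ✓
s = 4: P(4, 86) = 7396 and P(4, 87) = 7569; 7503 is not s-gonal.
s = 5: P(5, 70) = 7315 and P(5, 71) = 7526; 7503 is not s-gonal.
s = 7: P(7, 55) = 7480 and P(7, 56) = 7756; 7503 is not s-gonal.
s = 9: P(9, 46) = 7291 and P(9, 47) = 7614; 7503 is not s-gonal.
s = 11: P(11, 41) = 7421 and P(11, 42) = 7791; 7503 is not s-gonal.
s = 12: P(12, 39) = 7449 and P(12, 40) = 7840; 7503 is not s-gonal.
Hits: s ∈ {3} → 1.

1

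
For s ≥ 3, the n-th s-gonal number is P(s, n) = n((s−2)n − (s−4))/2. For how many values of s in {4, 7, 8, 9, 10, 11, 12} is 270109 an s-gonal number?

1

s = 4: P(4, 519) = 269361 and P(4, 520) = 270400; 270109 is not s-gonal.
s = 7: P(7, 329) = 270109. ✓
s = 8: P(8, 300) = 269400 and P(8, 301) = 271201; 270109 is not s-gonal.
s = 9: P(9, 278) = 269799 and P(9, 279) = 271746; 270109 is not s-gonal.
s = 10: P(10, 260) = 269620 and P(10, 261) = 271701; 270109 is not s-gonal.
s = 11: P(11, 245) = 269255 and P(11, 246) = 271461; 270109 is not s-gonal.
s = 12: P(12, 232) = 268192 and P(12, 233) = 270513; 270109 is not s-gonal.
Hits: s ∈ {7} → 1.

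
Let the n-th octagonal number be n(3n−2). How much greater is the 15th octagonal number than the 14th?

85

Consecutive octagonal numbers differ by 6n − 5: here 6·15 − 5 = 85.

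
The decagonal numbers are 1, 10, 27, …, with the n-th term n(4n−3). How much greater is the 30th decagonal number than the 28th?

458

30·(4·30 − 3) = 3510 and 28·(4·28 − 3) = 3052.
Difference: 3510 − 3052 = 458.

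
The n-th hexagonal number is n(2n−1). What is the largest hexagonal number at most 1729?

1653

Solve n(2n−1) ≤ 1729 for integer n.
n = 29 gives 1653 ≤ 1729, while n = 30 gives 1770 > 1729; so the answer is 1653.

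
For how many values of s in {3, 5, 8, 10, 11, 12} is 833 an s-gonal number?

s = 3: P(3, 40) = 820 and P(3, 41) = 861; 833 is not s-gonal.
s = 5: P(5, 23) = 782 and P(5, 24) = 852; 833 is not s-gonal.
s = 8: P(8, 17) = 833. ✓
s = 10: P(10, 14) = 742 and P(10, 15) = 855; 833 is not s-gonal.
s = 11: P(11, 14) = 833. ✓
s = 12: P(12, 13) = 793 and P(12, 14) = 924; 833 is not s-gonal.
Hits: s ∈ {8, 11} → 2.

2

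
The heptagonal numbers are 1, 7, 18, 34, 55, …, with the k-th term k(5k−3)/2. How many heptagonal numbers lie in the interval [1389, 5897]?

25

The n-th heptagonal number is n(5n−3)/2.
Smallest index with value ≥ 1389: n = 24 (giving 1404).
Largest index with value ≤ 5897: n = 48 (giving 5688).
Indices 24 through 48: 25 terms.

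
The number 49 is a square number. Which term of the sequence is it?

7

We need n² = 49, so n = √49 = 7.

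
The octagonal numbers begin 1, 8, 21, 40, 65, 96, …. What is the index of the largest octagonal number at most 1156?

Solve n(3n−2) ≤ 1156 for integer n.
n = 19 gives 1045 ≤ 1156, while n = 20 gives 1160 > 1156; so the answer is index 19.

19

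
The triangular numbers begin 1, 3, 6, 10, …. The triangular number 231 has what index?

Set n(n+1)/2 = 231, giving n² + n − 462 = 0.
The discriminant is 1 + 8·231 = 1849, and √1849 = 43.
So n = (-1 + 43) / 2 = 42/2 = 21.
Check: 21·22/2 = 231. ✓

21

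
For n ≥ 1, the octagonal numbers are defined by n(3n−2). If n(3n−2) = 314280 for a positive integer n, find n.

Set n(3n−2) = 314280, giving 3n² − 2n − 314280 = 0.
The discriminant is 4 + 12·314280 = 3771364, and √3771364 = 1942.
So n = (2 + 1942) / 6 = 1944/6 = 324.

324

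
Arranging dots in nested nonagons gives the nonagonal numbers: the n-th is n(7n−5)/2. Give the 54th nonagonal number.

10071

The 54th nonagonal number is n(7n−5)/2 with n = 54.
54·(7·54 − 5)/2 = 54·373/2 = 10071.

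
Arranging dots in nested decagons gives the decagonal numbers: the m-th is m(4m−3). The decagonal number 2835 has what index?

27

Set n(4n−3) = 2835, giving 4n² − 3n − 2835 = 0.
The discriminant is 9 + 16·2835 = 45369, and √45369 = 213.
So n = (3 + 213) / 8 = 216/8 = 27.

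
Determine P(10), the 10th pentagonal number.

145

The 10th pentagonal number is n(3n−1)/2 with n = 10.
10·(3·10 − 1)/2 = 10·29/2 = 145.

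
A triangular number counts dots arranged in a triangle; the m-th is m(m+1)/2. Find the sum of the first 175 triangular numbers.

908600

Σ i(i+1)/2 = (Σi² + Σi) / 2 over i = 1..175.
Σi = 15400 and Σi² = 1801800.
(1·1801800 + 1·15400) / 2 = 1817200/2 = 908600.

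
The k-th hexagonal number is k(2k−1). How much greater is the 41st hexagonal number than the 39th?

41·(2·41 − 1) = 3321 and 39·(2·39 − 1) = 3003.
Difference: 3321 − 3003 = 318.

318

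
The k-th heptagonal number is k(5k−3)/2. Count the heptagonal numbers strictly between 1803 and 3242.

The n-th heptagonal number is n(5n−3)/2.
Smallest index with value > 1803: n = 28 (giving 1918).
Largest index with value < 3242: n = 36 (giving 3186).
Indices 28 through 36: 9 terms.

9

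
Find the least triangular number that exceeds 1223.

1225

Solve n(n+1)/2 > 1223 for integer n.
The largest n with value ≤ 1223 is 48 (since 1176 ≤ 1223 < 1225), so the first above is n = 49, value 1225.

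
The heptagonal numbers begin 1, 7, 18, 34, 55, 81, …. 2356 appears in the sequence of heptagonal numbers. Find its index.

31

Set n(5n−3)/2 = 2356, giving 5n² − 3n − 4712 = 0.
So n = (3 + 307) / 10 = 310/10 = 31.
Check: 31·(5·31 − 3)/2 = 2356. ✓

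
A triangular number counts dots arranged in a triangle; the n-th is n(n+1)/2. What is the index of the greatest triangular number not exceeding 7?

Solve n(n+1)/2 ≤ 7 for integer n.
n = 3 gives 6 ≤ 7, while n = 4 gives 10 > 7; so the answer is index 3.

3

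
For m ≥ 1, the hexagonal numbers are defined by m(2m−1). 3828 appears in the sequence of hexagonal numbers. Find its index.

Set n(2n−1) = 3828, giving 2n² − n − 3828 = 0.
So n = (1 + 175) / 4 = 176/4 = 44.

44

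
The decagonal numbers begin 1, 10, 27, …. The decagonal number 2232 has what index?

24

Set n(4n−3) = 2232, giving 4n² − 3n − 2232 = 0.
The discriminant is 9 + 16·2232 = 35721, and √35721 = 189.
So n = (3 + 189) / 8 = 192/8 = 24.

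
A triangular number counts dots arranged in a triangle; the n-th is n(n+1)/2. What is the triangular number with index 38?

The 38th triangular number is n(n+1)/2 with n = 38.
38·39/2 = 1482/2 = 741.

741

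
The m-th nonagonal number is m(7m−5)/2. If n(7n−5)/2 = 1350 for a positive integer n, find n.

20

Set n(7n−5)/2 = 1350, giving 7n² − 5n − 2700 = 0.
The discriminant is 25 + 56·1350 = 75625, and √75625 = 275.
So n = (5 + 275) / 14 = 280/14 = 20.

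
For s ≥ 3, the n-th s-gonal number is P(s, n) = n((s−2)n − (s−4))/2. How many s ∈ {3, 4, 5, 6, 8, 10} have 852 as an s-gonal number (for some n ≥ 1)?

s = 3: P(3, 40) = 820 and P(3, 41) = 861; 852 is not s-gonal.
s = 4: P(4, 29) = 841 and P(4, 30) = 900; 852 is not s-gonal.
s = 5: P(5, 24) = 852. ✓
s = 6: P(6, 20) = 780 and P(6, 21) = 861; 852 is not s-gonal.
s = 8: P(8, 17) = 833 and P(8, 18) = 936; 852 is not s-gonal.
s = 10: P(10, 14) = 742 and P(10, 15) = 855; 852 is not s-gonal.
Hits: s ∈ {5} → 1.

1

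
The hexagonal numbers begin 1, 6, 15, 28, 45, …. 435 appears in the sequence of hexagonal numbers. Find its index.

15

Set n(2n−1) = 435, giving 2n² − n − 435 = 0.
The discriminant is 1 + 8·435 = 3481, and √3481 = 59.
So n = (1 + 59) / 4 = 60/4 = 15.
Check: 15·(2·15 − 1) = 435. ✓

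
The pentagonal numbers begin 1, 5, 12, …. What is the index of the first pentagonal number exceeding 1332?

30

Solve n(3n−1)/2 > 1332 for integer n.
The largest n with value ≤ 1332 is 29 (since 1247 ≤ 1332 < 1335), so the first above is n = 30, value 1335.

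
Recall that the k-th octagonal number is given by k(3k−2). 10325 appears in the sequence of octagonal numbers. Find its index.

59

Set n(3n−2) = 10325, giving 3n² − 2n − 10325 = 0.
The discriminant is 4 + 12·10325 = 123904, and √123904 = 352.
So n = (2 + 352) / 6 = 354/6 = 59.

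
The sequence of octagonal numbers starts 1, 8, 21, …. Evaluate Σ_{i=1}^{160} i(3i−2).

4108720

Σ i(3i−2) = 3Σi² − 2Σi over i = 1..160.
Σi = 12880 and Σi² = 1378160.
3·1378160 − 2·12880 = 4108720.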